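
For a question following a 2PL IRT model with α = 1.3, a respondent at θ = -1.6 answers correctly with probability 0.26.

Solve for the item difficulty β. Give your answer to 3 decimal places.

-0.795

P(θ) = 1 / (1 + exp(−α(θ − β)))
logit(0.26) = ln(0.26/0.74) = -1.0460
β = θ − logit/(α) = -1.6 − (-1.0460)/1.3000 = -0.7954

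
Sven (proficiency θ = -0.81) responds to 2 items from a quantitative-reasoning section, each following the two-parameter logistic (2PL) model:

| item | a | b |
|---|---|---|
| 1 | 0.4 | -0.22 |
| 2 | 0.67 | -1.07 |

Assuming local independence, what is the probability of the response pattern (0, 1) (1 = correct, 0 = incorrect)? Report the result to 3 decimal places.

0.304

P(θ) = 1 / (1 + exp(−a(θ − b)))
P_1 = 1/(1+e^{0.2360}) = 0.4413
P_2 = 1/(1+e^{-0.1742}) = 0.5434
L = (1−P_1) × P_2 = 0.5587 × 0.5434 = 0.30364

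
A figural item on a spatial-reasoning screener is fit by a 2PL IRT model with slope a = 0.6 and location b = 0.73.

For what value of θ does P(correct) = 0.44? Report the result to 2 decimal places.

0.33

P(θ) = 1 / (1 + exp(−a(θ − b)))
logit = ln(0.4400/0.5600) = -0.2412
θ = b + logit/(a) = 0.73 + (-0.2412)/0.6000 = 0.3281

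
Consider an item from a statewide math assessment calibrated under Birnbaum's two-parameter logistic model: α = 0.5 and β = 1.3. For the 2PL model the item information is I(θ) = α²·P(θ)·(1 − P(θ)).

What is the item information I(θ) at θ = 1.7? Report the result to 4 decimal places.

0.0619

P = 1/(1+e^{-0.2000}) = 0.5498
P(1−P) = 0.5498 × 0.4502 = 0.2475
I = α² × P(1−P) = 0.5² × 0.2475 = 0.06188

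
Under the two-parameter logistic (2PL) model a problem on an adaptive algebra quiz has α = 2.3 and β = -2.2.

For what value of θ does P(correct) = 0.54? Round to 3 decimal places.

P(θ) = 1 / (1 + exp(−α(θ − β)))
logit = ln(0.5400/0.4600) = 0.1603
θ = β + logit/(α) = -2.2 + 0.1603/2.3000 = -2.1303

-2.130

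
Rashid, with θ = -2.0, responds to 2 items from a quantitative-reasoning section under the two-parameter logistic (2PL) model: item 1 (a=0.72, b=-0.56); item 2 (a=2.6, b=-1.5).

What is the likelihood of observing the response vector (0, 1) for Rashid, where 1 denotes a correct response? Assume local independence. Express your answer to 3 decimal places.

0.158

P(θ) = 1 / (1 + exp(−a(θ − b)))
P_1 = 1/(1+e^{1.0368}) = 0.2618
P_2 = 1/(1+e^{1.3000}) = 0.2142
L = (1−P_1) × P_2 = 0.7382 × 0.2142 = 0.15810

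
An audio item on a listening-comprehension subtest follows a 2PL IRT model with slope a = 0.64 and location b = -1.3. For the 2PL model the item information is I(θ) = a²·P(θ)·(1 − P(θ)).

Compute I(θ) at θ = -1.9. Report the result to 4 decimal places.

0.0987

P = 1/(1+e^{0.3840}) = 0.4052
P(1−P) = 0.4052 × 0.5948 = 0.2410
I = a² × P(1−P) = 0.64² × 0.2410 = 0.09872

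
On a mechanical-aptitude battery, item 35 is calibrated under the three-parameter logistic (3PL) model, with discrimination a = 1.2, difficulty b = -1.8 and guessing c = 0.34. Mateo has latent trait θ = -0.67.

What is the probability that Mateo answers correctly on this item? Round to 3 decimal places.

0.865

P(θ) = c + (1 − c) · 1 / (1 + exp(−a(θ − b)))
Exponent: 1.2 × (-0.67 − (-1.8)) = 1.3560
1/(1 + e^{-1.3560}) = 0.7951
P = 0.34 + 0.66 × 0.7951 = 0.8648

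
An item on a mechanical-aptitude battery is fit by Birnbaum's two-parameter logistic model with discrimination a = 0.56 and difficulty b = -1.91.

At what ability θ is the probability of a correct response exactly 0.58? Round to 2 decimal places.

P(θ) = 1 / (1 + exp(−a(θ − b)))
logit = ln(0.5800/0.4200) = 0.3228
θ = b + logit/(a) = -1.91 + 0.3228/0.5600 = -1.3336

-1.33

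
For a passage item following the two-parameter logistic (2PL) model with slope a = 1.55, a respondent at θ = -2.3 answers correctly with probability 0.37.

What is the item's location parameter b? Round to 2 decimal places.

P(θ) = 1 / (1 + exp(−a(θ − b)))
logit(0.37) = ln(0.37/0.63) = -0.5322
b = θ − logit/(a) = -2.3 − (-0.5322)/1.5500 = -1.9566

-1.96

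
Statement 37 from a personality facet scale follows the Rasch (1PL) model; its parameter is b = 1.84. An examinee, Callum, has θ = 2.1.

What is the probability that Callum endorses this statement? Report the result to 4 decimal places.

0.5646

P(θ) = 1 / (1 + exp(−(θ − b)))
Exponent: (2.1 − 1.84) = 0.2600
1/(1 + e^{-0.2600}) = 0.5646
P = 0.5646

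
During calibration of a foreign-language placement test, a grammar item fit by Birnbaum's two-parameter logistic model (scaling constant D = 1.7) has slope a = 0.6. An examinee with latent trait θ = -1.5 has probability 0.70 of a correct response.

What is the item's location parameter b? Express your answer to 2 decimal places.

P(θ) = 1 / (1 + exp(−D·a(θ − b)))
logit(0.70) = ln(0.70/0.30) = 0.8473
b = θ − logit/(1.7·a) = -1.5 − 0.8473/1.0200 = -2.3307

-2.33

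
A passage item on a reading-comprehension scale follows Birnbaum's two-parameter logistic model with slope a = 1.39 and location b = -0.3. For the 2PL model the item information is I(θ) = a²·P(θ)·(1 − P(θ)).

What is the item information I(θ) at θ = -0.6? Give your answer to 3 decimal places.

P = 1/(1+e^{0.4170}) = 0.3972
P(1−P) = 0.3972 × 0.6028 = 0.2394
I = a² × P(1−P) = 1.39² × 0.2394 = 0.46262

0.463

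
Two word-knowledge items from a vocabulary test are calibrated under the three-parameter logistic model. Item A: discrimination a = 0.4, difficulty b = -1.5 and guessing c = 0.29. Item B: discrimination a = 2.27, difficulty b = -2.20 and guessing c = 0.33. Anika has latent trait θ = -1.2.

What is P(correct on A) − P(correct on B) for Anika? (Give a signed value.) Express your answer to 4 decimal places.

-0.2710

P(θ) = c + (1 − c) · 1 / (1 + exp(−a(θ − b)))
P_A = 0.6663
P_B = 0.9373
P_A − P_B = -0.2710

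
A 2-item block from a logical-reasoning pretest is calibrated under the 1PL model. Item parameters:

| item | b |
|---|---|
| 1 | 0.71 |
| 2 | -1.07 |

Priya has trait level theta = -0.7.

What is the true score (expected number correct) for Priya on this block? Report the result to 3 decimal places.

0.788

P(theta) = 1 / (1 + exp(−(theta − b)))
P_1 = 1/(1+e^{1.4100}) = 0.1962
P_2 = 1/(1+e^{-0.3700}) = 0.5915
E[score] = 0.1962 + 0.5915 = 0.7877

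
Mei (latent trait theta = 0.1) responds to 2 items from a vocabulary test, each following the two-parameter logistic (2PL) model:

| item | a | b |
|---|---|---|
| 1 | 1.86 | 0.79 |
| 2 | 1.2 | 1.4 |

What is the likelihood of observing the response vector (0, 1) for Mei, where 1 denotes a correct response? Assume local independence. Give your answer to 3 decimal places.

0.136

P(theta) = 1 / (1 + exp(−a(theta − b)))
P_1 = 1/(1+e^{1.2834}) = 0.2170
P_2 = 1/(1+e^{1.5600}) = 0.1736
L = (1−P_1) × P_2 = 0.7830 × 0.1736 = 0.13597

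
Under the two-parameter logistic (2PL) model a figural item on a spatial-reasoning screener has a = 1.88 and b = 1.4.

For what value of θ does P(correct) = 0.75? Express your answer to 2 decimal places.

1.98

P(θ) = 1 / (1 + exp(−a(θ − b)))
logit = ln(0.7500/0.2500) = 1.0986
θ = b + logit/(a) = 1.4 + 1.0986/1.8800 = 1.9844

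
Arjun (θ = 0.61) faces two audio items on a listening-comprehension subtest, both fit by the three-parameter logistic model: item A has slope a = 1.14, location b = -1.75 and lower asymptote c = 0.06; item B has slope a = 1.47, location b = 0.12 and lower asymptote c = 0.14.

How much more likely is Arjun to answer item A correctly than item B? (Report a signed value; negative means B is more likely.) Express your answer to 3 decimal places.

0.222

P(θ) = c + (1 − c) · 1 / (1 + exp(−a(θ − b)))
P_A = 0.9403
P_B = 0.7185
P_A − P_B = 0.2218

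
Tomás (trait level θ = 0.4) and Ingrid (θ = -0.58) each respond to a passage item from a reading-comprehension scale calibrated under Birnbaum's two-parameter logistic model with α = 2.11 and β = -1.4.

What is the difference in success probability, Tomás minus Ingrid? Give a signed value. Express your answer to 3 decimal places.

0.129

P(θ) = 1 / (1 + exp(−α(θ − β)))
P(Tomás) = 0.9781  [exponent 3.7980]
P(Ingrid) = 0.8494  [exponent 1.7302]
Difference = 0.9781 − 0.8494 = 0.1286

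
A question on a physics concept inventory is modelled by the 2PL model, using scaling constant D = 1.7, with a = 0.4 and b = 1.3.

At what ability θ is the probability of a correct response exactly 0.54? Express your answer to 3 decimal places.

1.536

P(θ) = 1 / (1 + exp(−D·a(θ − b)))
logit = ln(0.5400/0.4600) = 0.1603
θ = b + logit/(1.7·a) = 1.3 + 0.1603/0.6800 = 1.5358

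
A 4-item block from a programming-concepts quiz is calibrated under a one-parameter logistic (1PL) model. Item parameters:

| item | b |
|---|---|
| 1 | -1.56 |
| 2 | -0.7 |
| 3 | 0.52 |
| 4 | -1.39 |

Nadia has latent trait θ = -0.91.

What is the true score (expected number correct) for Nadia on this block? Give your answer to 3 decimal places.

P(θ) = 1 / (1 + exp(−(θ − b)))
P_1 = 1/(1+e^{-0.6500}) = 0.6570
P_2 = 1/(1+e^{0.2100}) = 0.4477
P_3 = 1/(1+e^{1.4300}) = 0.1931
P_4 = 1/(1+e^{-0.4800}) = 0.6177
E[score] = 0.6570 + 0.4477 + 0.1931 + 0.6177 = 1.9155

1.916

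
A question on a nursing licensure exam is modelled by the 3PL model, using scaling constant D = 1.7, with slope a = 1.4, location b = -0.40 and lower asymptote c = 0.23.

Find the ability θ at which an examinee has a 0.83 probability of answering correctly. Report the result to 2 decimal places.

0.13

P(θ) = c + (1 − c) · 1 / (1 + exp(−D·a(θ − b)))
Remove guessing floor: (0.83 − 0.23)/(1 − 0.23) = 0.7792
logit = ln(0.7792/0.2208) = 1.2611
θ = b + logit/(1.7·a) = -0.40 + 1.2611/2.3800 = 0.1299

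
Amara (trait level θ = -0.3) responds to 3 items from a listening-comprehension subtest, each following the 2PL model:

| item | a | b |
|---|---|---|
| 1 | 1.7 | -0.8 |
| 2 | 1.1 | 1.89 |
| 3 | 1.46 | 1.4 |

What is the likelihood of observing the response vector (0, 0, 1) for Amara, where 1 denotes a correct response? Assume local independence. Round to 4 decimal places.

0.0212

P(θ) = 1 / (1 + exp(−a(θ − b)))
P_1 = 1/(1+e^{-0.8500}) = 0.7006
P_2 = 1/(1+e^{2.4090}) = 0.0825
P_3 = 1/(1+e^{2.4820}) = 0.0771
L = (1−P_1) × (1−P_2) × P_3 = 0.2994 × 0.9175 × 0.0771 = 0.02119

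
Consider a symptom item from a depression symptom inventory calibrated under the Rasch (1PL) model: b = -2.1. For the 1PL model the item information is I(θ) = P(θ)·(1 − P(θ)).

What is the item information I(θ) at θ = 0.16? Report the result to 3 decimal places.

P = 1/(1+e^{-2.2600}) = 0.9055
P(1−P) = 0.9055 × 0.0945 = 0.0856
I = P(1−P) = 0.08556

0.086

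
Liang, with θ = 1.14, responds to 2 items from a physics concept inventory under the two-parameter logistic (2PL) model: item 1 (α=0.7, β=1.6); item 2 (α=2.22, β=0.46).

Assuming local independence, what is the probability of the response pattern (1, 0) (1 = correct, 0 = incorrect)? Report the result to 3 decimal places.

0.076

P(θ) = 1 / (1 + exp(−α(θ − β)))
P_1 = 1/(1+e^{0.3220}) = 0.4202
P_2 = 1/(1+e^{-1.5096}) = 0.8190
L = P_1 × (1−P_2) = 0.4202 × 0.1810 = 0.07605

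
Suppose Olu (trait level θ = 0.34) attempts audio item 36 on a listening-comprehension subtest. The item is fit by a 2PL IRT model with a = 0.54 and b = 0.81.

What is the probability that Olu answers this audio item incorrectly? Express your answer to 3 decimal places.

P(θ) = 1 / (1 + exp(−a(θ − b)))
Exponent: 0.54 × (0.34 − 0.81) = -0.2538
1/(1 + e^{0.2538}) = 0.4369
P(incorrect) = 1 − 0.4369 = 0.5631

0.563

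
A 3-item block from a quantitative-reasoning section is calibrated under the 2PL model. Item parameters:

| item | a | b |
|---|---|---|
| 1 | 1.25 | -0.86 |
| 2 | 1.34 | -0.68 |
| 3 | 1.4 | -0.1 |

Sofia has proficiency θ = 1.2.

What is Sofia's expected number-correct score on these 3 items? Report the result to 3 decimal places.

P(θ) = 1 / (1 + exp(−a(θ − b)))
P_1 = 1/(1+e^{-2.5750}) = 0.9292
P_2 = 1/(1+e^{-2.5192}) = 0.9255
P_3 = 1/(1+e^{-1.8200}) = 0.8606
E[score] = 0.9292 + 0.9255 + 0.8606 = 2.7153

2.715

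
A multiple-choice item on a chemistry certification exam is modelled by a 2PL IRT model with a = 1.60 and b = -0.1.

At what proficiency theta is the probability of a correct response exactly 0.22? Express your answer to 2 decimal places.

P(theta) = 1 / (1 + exp(−a(theta − b)))
logit = ln(0.2200/0.7800) = -1.2657
theta = b + logit/(a) = -0.1 + (-1.2657)/1.6000 = -0.8910

-0.89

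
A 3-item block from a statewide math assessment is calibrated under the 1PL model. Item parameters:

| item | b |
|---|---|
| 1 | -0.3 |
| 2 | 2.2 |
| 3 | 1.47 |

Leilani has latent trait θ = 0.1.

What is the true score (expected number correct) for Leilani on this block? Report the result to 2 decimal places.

P(θ) = 1 / (1 + exp(−(θ − b)))
P_1 = 1/(1+e^{-0.4000}) = 0.5987
P_2 = 1/(1+e^{2.1000}) = 0.1091
P_3 = 1/(1+e^{1.3700}) = 0.2026
E[score] = 0.5987 + 0.1091 + 0.2026 = 0.9104

0.91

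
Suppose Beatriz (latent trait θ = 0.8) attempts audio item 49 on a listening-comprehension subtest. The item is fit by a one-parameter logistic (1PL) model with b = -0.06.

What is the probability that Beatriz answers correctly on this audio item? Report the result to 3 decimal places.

P(θ) = 1 / (1 + exp(−(θ − b)))
Exponent: (0.8 − (-0.06)) = 0.8600
1/(1 + e^{-0.8600}) = 0.7027
P = 0.7027

0.703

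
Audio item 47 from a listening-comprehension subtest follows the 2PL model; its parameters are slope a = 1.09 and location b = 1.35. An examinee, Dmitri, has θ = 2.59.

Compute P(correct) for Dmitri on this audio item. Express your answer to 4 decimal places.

0.7944

P(θ) = 1 / (1 + exp(−a(θ − b)))
Exponent: 1.09 × (2.59 − 1.35) = 1.3516
1/(1 + e^{-1.3516}) = 0.7944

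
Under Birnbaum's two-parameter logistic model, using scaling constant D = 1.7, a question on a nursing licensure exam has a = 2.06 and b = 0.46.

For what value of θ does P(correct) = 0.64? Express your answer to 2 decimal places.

0.62

P(θ) = 1 / (1 + exp(−D·a(θ − b)))
logit = ln(0.6400/0.3600) = 0.5754
θ = b + logit/(1.7·a) = 0.46 + 0.5754/3.5020 = 0.6243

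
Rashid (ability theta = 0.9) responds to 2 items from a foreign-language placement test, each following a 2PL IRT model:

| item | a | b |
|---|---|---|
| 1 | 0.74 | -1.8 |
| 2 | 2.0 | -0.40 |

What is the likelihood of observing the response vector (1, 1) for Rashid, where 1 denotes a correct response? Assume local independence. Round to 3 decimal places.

P(theta) = 1 / (1 + exp(−a(theta − b)))
P_1 = 1/(1+e^{-1.9980}) = 0.8806
P_2 = 1/(1+e^{-2.6000}) = 0.9309
L = P_1 × P_2 = 0.8806 × 0.9309 = 0.81970

0.820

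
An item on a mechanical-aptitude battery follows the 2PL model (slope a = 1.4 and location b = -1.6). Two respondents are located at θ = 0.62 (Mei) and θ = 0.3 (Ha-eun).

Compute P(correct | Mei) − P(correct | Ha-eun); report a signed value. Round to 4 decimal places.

0.0226

P(θ) = 1 / (1 + exp(−a(θ − b)))
P(Mei) = 0.9572  [exponent 3.1080]
P(Ha-eun) = 0.9346  [exponent 2.6600]
Difference = 0.9572 − 0.9346 = 0.0226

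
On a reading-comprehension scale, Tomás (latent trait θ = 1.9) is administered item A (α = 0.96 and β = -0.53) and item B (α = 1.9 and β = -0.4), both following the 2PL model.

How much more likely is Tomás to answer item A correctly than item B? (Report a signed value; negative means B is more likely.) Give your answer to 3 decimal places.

P(θ) = 1 / (1 + exp(−α(θ − β)))
P_A = 0.9116
P_B = 0.9875
P_A − P_B = -0.0759

-0.076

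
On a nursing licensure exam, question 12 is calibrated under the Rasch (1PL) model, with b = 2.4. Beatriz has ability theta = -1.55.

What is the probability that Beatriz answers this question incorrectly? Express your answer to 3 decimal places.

0.981

P(theta) = 1 / (1 + exp(−(theta − b)))
Exponent: (-1.55 − 2.4) = -3.9500
1/(1 + e^{3.9500}) = 0.0189
P = 0.0189
P(incorrect) = 1 − 0.0189 = 0.9811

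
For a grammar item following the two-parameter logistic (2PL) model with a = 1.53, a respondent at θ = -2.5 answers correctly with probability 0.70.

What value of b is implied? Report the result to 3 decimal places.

P(θ) = 1 / (1 + exp(−a(θ − b)))
logit(0.70) = ln(0.70/0.30) = 0.8473
b = θ − logit/(a) = -2.5 − 0.8473/1.5300 = -3.0538

-3.054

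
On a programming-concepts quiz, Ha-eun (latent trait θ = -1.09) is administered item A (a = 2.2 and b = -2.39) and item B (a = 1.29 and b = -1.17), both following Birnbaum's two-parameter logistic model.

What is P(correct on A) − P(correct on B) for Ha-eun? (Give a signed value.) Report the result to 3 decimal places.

0.420

P(θ) = 1 / (1 + exp(−a(θ − b)))
P_A = 0.9458
P_B = 0.5258
P_A − P_B = 0.4201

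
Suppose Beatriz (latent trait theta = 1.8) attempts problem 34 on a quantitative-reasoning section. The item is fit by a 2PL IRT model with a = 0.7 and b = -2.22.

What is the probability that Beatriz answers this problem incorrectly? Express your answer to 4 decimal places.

P(theta) = 1 / (1 + exp(−a(theta − b)))
Exponent: 0.7 × (1.8 − (-2.22)) = 2.8140
1/(1 + e^{-2.8140}) = 0.9434
P(incorrect) = 1 − 0.9434 = 0.0566

0.0566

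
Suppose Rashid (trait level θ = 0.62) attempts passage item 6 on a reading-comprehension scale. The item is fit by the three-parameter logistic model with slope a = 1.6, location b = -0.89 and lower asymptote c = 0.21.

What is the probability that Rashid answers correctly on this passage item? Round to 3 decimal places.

0.935

P(θ) = c + (1 − c) · 1 / (1 + exp(−a(θ − b)))
Exponent: 1.6 × (0.62 − (-0.89)) = 2.4160
1/(1 + e^{-2.4160}) = 0.9180
P = 0.21 + 0.79 × 0.9180 = 0.9353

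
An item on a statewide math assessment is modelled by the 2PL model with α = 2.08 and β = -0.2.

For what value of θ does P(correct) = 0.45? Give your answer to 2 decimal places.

P(θ) = 1 / (1 + exp(−α(θ − β)))
logit = ln(0.4500/0.5500) = -0.2007
θ = β + logit/(α) = -0.2 + (-0.2007)/2.0800 = -0.2965

-0.30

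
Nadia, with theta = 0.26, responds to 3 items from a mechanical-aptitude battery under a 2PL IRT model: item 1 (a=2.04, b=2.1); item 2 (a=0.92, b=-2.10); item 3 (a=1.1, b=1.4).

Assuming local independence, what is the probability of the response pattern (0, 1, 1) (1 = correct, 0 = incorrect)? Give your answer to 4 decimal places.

0.1947

P(theta) = 1 / (1 + exp(−a(theta − b)))
P_1 = 1/(1+e^{3.7536}) = 0.0229
P_2 = 1/(1+e^{-2.1712}) = 0.8976
P_3 = 1/(1+e^{1.2540}) = 0.2220
L = (1−P_1) × P_2 × P_3 = 0.9771 × 0.8976 × 0.2220 = 0.19472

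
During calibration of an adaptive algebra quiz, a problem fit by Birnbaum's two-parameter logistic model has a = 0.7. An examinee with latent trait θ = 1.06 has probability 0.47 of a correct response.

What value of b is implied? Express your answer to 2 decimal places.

P(θ) = 1 / (1 + exp(−a(θ − b)))
logit(0.47) = ln(0.47/0.53) = -0.1201
b = θ − logit/(a) = 1.06 − (-0.1201)/0.7000 = 1.2316

1.23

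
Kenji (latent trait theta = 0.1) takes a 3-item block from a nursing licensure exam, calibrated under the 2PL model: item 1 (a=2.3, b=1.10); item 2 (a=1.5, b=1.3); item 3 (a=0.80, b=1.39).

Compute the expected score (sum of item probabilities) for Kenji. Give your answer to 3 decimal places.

P(theta) = 1 / (1 + exp(−a(theta − b)))
P_1 = 1/(1+e^{2.3000}) = 0.0911
P_2 = 1/(1+e^{1.8000}) = 0.1419
P_3 = 1/(1+e^{1.0320}) = 0.2627
E[score] = 0.0911 + 0.1419 + 0.2627 = 0.4957

0.496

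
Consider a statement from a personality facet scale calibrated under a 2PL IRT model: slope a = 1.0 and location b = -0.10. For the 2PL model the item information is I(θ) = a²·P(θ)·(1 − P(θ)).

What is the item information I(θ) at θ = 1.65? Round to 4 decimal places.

0.1261

P = 1/(1+e^{-1.7500}) = 0.8520
P(1−P) = 0.8520 × 0.1480 = 0.1261
I = a² × P(1−P) = 1.0² × 0.1261 = 0.12613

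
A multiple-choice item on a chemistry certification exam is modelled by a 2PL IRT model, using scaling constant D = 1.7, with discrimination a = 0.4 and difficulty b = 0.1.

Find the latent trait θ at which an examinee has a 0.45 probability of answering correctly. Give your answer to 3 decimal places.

P(θ) = 1 / (1 + exp(−D·a(θ − b)))
logit = ln(0.4500/0.5500) = -0.2007
θ = b + logit/(1.7·a) = 0.1 + (-0.2007)/0.6800 = -0.1951

-0.195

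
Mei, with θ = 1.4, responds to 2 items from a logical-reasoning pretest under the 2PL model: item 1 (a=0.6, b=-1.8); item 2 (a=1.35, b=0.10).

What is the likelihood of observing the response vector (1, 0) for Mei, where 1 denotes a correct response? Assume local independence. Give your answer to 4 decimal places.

P(θ) = 1 / (1 + exp(−a(θ − b)))
P_1 = 1/(1+e^{-1.9200}) = 0.8721
P_2 = 1/(1+e^{-1.7550}) = 0.8526
L = P_1 × (1−P_2) = 0.8721 × 0.1474 = 0.12857

0.1286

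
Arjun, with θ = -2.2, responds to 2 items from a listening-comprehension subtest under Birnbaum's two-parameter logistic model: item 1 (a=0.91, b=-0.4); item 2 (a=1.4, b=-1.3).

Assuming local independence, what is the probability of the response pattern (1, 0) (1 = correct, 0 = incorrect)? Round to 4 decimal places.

0.1268

P(θ) = 1 / (1 + exp(−a(θ − b)))
P_1 = 1/(1+e^{1.6380}) = 0.1627
P_2 = 1/(1+e^{1.2600}) = 0.2210
L = P_1 × (1−P_2) = 0.1627 × 0.7790 = 0.12678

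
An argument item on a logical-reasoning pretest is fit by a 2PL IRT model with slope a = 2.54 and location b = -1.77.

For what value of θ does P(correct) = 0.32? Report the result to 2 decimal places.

P(θ) = 1 / (1 + exp(−a(θ − b)))
logit = ln(0.3200/0.6800) = -0.7538
θ = b + logit/(a) = -1.77 + (-0.7538)/2.5400 = -2.0668

-2.07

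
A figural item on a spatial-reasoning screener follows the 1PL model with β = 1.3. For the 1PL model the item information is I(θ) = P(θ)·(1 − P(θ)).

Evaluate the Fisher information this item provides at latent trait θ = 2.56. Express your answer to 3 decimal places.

0.172

P = 1/(1+e^{-1.2600}) = 0.7790
P(1−P) = 0.7790 × 0.2210 = 0.1721
I = P(1−P) = 0.17214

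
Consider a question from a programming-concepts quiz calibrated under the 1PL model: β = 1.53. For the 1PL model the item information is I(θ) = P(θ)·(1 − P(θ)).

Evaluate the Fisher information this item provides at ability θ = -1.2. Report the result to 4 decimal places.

P = 1/(1+e^{2.7300}) = 0.0612
P(1−P) = 0.0612 × 0.9388 = 0.0575
I = P(1−P) = 0.05748

0.0575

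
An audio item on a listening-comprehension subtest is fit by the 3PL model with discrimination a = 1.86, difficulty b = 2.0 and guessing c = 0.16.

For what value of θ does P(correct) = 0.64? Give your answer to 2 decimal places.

P(θ) = c + (1 − c) · 1 / (1 + exp(−a(θ − b)))
Remove guessing floor: (0.64 − 0.16)/(1 − 0.16) = 0.5714
logit = ln(0.5714/0.4286) = 0.2877
θ = b + logit/(a) = 2.0 + 0.2877/1.8600 = 2.1547

2.15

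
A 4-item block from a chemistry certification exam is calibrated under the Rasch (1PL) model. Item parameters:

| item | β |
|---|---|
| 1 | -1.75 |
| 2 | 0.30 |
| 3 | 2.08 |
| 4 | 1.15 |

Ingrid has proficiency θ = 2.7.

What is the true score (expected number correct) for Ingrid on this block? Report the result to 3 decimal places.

3.380

P(θ) = 1 / (1 + exp(−(θ − β)))
P_1 = 1/(1+e^{-4.4500}) = 0.9885
P_2 = 1/(1+e^{-2.4000}) = 0.9168
P_3 = 1/(1+e^{-0.6200}) = 0.6502
P_4 = 1/(1+e^{-1.5500}) = 0.8249
E[score] = 0.9885 + 0.9168 + 0.6502 + 0.8249 = 3.3804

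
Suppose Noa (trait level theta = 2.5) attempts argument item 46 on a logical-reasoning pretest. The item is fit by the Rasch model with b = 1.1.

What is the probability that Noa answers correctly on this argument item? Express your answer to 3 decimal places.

0.802

P(theta) = 1 / (1 + exp(−(theta − b)))
Exponent: (2.5 − 1.1) = 1.4000
1/(1 + e^{-1.4000}) = 0.8022
P = 0.8022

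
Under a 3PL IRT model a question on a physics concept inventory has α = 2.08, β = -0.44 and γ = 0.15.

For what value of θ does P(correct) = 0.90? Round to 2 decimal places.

0.53

P(θ) = γ + (1 − γ) · 1 / (1 + exp(−α(θ − β)))
Remove guessing floor: (0.90 − 0.15)/(1 − 0.15) = 0.8824
logit = ln(0.8824/0.1176) = 2.0149
θ = β + logit/(α) = -0.44 + 2.0149/2.0800 = 0.5287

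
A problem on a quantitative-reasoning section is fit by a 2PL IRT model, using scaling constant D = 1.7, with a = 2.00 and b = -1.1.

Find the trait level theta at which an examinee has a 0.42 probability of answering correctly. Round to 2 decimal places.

-1.19

P(theta) = 1 / (1 + exp(−D·a(theta − b)))
logit = ln(0.4200/0.5800) = -0.3228
theta = b + logit/(1.7·a) = -1.1 + (-0.3228)/3.4000 = -1.1949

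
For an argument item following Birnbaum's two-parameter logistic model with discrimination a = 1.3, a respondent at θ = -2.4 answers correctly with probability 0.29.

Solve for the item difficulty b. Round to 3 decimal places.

P(θ) = 1 / (1 + exp(−a(θ − b)))
logit(0.29) = ln(0.29/0.71) = -0.8954
b = θ − logit/(a) = -2.4 − (-0.8954)/1.3000 = -1.7112

-1.711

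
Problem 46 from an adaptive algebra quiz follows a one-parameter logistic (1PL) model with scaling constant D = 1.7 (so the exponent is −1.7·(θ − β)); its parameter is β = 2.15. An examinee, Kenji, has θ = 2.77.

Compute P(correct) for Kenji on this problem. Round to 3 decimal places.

P(θ) = 1 / (1 + exp(−D·(θ − β)))
Exponent: 1.7 × (2.77 − 2.15) = 1.0540
1/(1 + e^{-1.0540}) = 0.7415
P = 0.7415

0.742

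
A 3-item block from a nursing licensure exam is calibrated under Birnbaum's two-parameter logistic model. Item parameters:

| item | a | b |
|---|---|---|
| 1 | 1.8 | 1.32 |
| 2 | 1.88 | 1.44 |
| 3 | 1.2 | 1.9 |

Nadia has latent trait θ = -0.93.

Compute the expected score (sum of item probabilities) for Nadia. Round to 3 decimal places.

P(θ) = 1 / (1 + exp(−a(θ − b)))
P_1 = 1/(1+e^{4.0500}) = 0.0171
P_2 = 1/(1+e^{4.4556}) = 0.0115
P_3 = 1/(1+e^{3.3960}) = 0.0324
E[score] = 0.0171 + 0.0115 + 0.0324 = 0.0610

0.061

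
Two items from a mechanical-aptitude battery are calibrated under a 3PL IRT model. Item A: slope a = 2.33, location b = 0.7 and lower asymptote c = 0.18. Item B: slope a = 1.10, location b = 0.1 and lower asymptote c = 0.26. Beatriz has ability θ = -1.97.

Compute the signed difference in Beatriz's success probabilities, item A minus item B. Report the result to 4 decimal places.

-0.1472

P(θ) = c + (1 − c) · 1 / (1 + exp(−a(θ − b)))
P_A = 0.1816
P_B = 0.3289
P_A − P_B = -0.1472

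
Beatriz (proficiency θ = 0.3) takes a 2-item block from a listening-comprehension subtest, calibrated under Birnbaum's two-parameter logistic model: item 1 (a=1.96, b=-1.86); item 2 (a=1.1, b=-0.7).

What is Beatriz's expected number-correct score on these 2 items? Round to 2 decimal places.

1.74

P(θ) = 1 / (1 + exp(−a(θ − b)))
P_1 = 1/(1+e^{-4.2336}) = 0.9857
P_2 = 1/(1+e^{-1.1000}) = 0.7503
E[score] = 0.9857 + 0.7503 = 1.7360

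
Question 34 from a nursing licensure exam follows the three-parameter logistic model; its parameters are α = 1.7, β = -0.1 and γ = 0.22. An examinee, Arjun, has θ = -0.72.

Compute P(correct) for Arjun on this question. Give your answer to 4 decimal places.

P(θ) = γ + (1 − γ) · 1 / (1 + exp(−α(θ − β)))
Exponent: 1.7 × (-0.72 − (-0.1)) = -1.0540
1/(1 + e^{1.0540}) = 0.2585
P = 0.22 + 0.78 × 0.2585 = 0.4216

0.4216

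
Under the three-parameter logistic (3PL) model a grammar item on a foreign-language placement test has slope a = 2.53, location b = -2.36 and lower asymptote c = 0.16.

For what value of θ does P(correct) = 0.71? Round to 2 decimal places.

P(θ) = c + (1 − c) · 1 / (1 + exp(−a(θ − b)))
Remove guessing floor: (0.71 − 0.16)/(1 − 0.16) = 0.6548
logit = ln(0.6548/0.3452) = 0.6400
θ = b + logit/(a) = -2.36 + 0.6400/2.5300 = -2.1070

-2.11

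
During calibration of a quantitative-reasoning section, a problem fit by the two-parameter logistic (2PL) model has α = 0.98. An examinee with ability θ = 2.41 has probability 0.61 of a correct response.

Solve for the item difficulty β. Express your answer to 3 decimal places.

P(θ) = 1 / (1 + exp(−α(θ − β)))
logit(0.61) = ln(0.61/0.39) = 0.4473
β = θ − logit/(α) = 2.41 − 0.4473/0.9800 = 1.9536

1.954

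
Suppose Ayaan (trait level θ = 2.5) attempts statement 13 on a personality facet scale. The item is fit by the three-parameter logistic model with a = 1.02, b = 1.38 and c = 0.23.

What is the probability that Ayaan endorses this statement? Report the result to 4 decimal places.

P(θ) = c + (1 − c) · 1 / (1 + exp(−a(θ − b)))
Exponent: 1.02 × (2.5 − 1.38) = 1.1424
1/(1 + e^{-1.1424}) = 0.7581
P = 0.23 + 0.77 × 0.7581 = 0.8138

0.8138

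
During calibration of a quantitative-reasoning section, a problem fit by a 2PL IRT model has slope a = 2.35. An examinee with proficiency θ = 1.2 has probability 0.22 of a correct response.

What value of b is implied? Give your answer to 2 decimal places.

P(θ) = 1 / (1 + exp(−a(θ − b)))
logit(0.22) = ln(0.22/0.78) = -1.2657
b = θ − logit/(a) = 1.2 − (-1.2657)/2.3500 = 1.7386

1.74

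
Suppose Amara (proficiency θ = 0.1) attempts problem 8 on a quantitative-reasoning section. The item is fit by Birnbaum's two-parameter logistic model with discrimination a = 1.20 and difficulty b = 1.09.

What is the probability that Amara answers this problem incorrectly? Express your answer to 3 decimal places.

P(θ) = 1 / (1 + exp(−a(θ − b)))
Exponent: 1.20 × (0.1 − 1.09) = -1.1880
1/(1 + e^{1.1880}) = 0.2336
P(incorrect) = 1 − 0.2336 = 0.7664

0.766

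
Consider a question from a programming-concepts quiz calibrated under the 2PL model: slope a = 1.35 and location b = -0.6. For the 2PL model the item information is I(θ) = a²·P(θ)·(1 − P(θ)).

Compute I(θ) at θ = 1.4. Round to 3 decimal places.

0.108

P = 1/(1+e^{-2.7000}) = 0.9370
P(1−P) = 0.9370 × 0.0630 = 0.0590
I = a² × P(1−P) = 1.35² × 0.0590 = 0.10754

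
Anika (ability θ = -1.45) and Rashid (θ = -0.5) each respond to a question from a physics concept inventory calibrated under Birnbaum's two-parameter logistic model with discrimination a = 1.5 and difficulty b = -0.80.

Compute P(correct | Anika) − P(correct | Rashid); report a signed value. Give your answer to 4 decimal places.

P(θ) = 1 / (1 + exp(−a(θ − b)))
P(Anika) = 0.2739  [exponent -0.9750]
P(Rashid) = 0.6106  [exponent 0.4500]
Difference = 0.2739 − 0.6106 = -0.3368

-0.3368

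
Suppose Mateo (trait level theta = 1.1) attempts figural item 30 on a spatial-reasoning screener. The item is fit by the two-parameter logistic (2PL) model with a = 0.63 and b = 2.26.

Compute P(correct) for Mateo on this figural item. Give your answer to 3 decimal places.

0.325

P(theta) = 1 / (1 + exp(−a(theta − b)))
Exponent: 0.63 × (1.1 − 2.26) = -0.7308
1/(1 + e^{0.7308}) = 0.3250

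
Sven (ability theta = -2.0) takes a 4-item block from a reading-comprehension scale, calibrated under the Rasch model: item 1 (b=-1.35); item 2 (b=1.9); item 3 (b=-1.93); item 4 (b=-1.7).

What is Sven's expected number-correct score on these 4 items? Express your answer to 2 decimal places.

1.27

P(theta) = 1 / (1 + exp(−(theta − b)))
P_1 = 1/(1+e^{0.6500}) = 0.3430
P_2 = 1/(1+e^{3.9000}) = 0.0198
P_3 = 1/(1+e^{0.0700}) = 0.4825
P_4 = 1/(1+e^{0.3000}) = 0.4256
E[score] = 0.3430 + 0.0198 + 0.4825 + 0.4256 = 1.2709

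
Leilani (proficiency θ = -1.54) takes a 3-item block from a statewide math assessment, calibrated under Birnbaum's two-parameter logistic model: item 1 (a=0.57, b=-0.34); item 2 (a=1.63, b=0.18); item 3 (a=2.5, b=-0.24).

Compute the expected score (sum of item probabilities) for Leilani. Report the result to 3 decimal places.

P(θ) = 1 / (1 + exp(−a(θ − b)))
P_1 = 1/(1+e^{0.6840}) = 0.3354
P_2 = 1/(1+e^{2.8036}) = 0.0571
P_3 = 1/(1+e^{3.2500}) = 0.0373
E[score] = 0.3354 + 0.0571 + 0.0373 = 0.4298

0.430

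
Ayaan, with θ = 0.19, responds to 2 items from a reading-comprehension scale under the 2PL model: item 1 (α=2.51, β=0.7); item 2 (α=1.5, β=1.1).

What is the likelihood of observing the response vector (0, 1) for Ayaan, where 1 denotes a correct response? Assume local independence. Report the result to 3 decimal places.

0.159

P(θ) = 1 / (1 + exp(−α(θ − β)))
P_1 = 1/(1+e^{1.2801}) = 0.2175
P_2 = 1/(1+e^{1.3650}) = 0.2034
L = (1−P_1) × P_2 = 0.7825 × 0.2034 = 0.15918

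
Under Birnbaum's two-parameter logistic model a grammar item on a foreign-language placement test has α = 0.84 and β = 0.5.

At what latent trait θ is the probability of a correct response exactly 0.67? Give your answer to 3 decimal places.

P(θ) = 1 / (1 + exp(−α(θ − β)))
logit = ln(0.6700/0.3300) = 0.7082
θ = β + logit/(α) = 0.5 + 0.7082/0.8400 = 1.3431

1.343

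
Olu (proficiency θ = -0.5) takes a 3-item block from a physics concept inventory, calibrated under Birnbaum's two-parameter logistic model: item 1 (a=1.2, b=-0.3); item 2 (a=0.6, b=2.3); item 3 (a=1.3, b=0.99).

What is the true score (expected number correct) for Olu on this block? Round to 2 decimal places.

P(θ) = 1 / (1 + exp(−a(θ − b)))
P_1 = 1/(1+e^{0.2400}) = 0.4403
P_2 = 1/(1+e^{1.6800}) = 0.1571
P_3 = 1/(1+e^{1.9370}) = 0.1260
E[score] = 0.4403 + 0.1571 + 0.1260 = 0.7234

0.72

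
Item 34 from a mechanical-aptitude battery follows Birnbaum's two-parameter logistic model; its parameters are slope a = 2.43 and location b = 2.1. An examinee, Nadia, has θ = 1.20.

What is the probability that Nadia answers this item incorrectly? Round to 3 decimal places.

P(θ) = 1 / (1 + exp(−a(θ − b)))
Exponent: 2.43 × (1.20 − 2.1) = -2.1870
1/(1 + e^{2.1870}) = 0.1009
P(incorrect) = 1 − 0.1009 = 0.8991

0.899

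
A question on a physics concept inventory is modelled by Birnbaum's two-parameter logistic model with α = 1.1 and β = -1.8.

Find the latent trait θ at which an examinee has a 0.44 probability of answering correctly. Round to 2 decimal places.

P(θ) = 1 / (1 + exp(−α(θ − β)))
logit = ln(0.4400/0.5600) = -0.2412
θ = β + logit/(α) = -1.8 + (-0.2412)/1.1000 = -2.0192

-2.02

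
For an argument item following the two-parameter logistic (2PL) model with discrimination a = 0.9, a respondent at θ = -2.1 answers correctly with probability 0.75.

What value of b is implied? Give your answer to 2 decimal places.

-3.32

P(θ) = 1 / (1 + exp(−a(θ − b)))
logit(0.75) = ln(0.75/0.25) = 1.0986
b = θ − logit/(a) = -2.1 − 1.0986/0.9000 = -3.3207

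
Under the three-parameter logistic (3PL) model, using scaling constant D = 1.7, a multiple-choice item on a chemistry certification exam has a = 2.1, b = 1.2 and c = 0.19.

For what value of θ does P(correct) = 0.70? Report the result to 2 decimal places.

P(θ) = c + (1 − c) · 1 / (1 + exp(−D·a(θ − b)))
Remove guessing floor: (0.70 − 0.19)/(1 − 0.19) = 0.6296
logit = ln(0.6296/0.3704) = 0.5306
θ = b + logit/(1.7·a) = 1.2 + 0.5306/3.5700 = 1.3486

1.35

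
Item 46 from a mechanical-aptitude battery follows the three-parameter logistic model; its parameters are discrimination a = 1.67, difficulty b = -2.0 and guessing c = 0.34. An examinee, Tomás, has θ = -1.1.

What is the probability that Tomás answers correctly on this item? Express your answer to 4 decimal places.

P(θ) = c + (1 − c) · 1 / (1 + exp(−a(θ − b)))
Exponent: 1.67 × (-1.1 − (-2.0)) = 1.5030
1/(1 + e^{-1.5030}) = 0.8180
P = 0.34 + 0.66 × 0.8180 = 0.8799

0.8799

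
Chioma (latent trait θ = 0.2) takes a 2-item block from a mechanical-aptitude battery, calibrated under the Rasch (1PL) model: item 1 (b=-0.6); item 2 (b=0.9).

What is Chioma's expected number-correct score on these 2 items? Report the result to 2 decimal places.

P(θ) = 1 / (1 + exp(−(θ − b)))
P_1 = 1/(1+e^{-0.8000}) = 0.6900
P_2 = 1/(1+e^{0.7000}) = 0.3318
E[score] = 0.6900 + 0.3318 = 1.0218

1.02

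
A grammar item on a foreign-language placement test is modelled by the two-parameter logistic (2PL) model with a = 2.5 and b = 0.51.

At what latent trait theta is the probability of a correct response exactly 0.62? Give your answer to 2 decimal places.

0.71

P(theta) = 1 / (1 + exp(−a(theta − b)))
logit = ln(0.6200/0.3800) = 0.4895
theta = b + logit/(a) = 0.51 + 0.4895/2.5000 = 0.7058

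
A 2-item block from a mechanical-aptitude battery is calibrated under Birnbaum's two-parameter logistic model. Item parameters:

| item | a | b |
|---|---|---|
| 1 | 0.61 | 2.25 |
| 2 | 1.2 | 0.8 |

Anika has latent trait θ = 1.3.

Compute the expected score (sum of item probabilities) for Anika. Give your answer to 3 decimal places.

1.005

P(θ) = 1 / (1 + exp(−a(θ − b)))
P_1 = 1/(1+e^{0.5795}) = 0.3590
P_2 = 1/(1+e^{-0.6000}) = 0.6457
E[score] = 0.3590 + 0.6457 = 1.0047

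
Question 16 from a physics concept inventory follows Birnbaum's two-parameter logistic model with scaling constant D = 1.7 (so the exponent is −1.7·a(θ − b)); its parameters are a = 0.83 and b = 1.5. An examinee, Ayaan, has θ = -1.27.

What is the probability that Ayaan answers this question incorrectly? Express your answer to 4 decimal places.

P(θ) = 1 / (1 + exp(−D·a(θ − b)))
Exponent: 1.7 × 0.83 × (-1.27 − 1.5) = -3.9085
1/(1 + e^{3.9085}) = 0.0197
P = 0.0197
P(incorrect) = 1 − 0.0197 = 0.9803

0.9803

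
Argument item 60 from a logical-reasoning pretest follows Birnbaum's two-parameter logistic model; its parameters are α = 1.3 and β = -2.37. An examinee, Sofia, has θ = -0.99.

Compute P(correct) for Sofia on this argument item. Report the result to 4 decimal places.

0.8574

P(θ) = 1 / (1 + exp(−α(θ − β)))
Exponent: 1.3 × (-0.99 − (-2.37)) = 1.7940
1/(1 + e^{-1.7940}) = 0.8574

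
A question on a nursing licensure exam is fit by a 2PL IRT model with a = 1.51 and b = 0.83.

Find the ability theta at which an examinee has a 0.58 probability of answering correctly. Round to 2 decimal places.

1.04

P(theta) = 1 / (1 + exp(−a(theta − b)))
logit = ln(0.5800/0.4200) = 0.3228
theta = b + logit/(a) = 0.83 + 0.3228/1.5100 = 1.0438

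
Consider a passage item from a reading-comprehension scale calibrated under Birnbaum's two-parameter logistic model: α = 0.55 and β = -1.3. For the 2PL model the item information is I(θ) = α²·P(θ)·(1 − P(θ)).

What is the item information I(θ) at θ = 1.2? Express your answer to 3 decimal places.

P = 1/(1+e^{-1.3750}) = 0.7982
P(1−P) = 0.7982 × 0.2018 = 0.1611
I = α² × P(1−P) = 0.55² × 0.1611 = 0.04873

0.049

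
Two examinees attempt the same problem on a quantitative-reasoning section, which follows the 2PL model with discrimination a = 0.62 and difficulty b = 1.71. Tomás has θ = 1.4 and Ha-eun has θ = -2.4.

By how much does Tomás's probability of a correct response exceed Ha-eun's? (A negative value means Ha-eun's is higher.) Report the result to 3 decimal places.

P(θ) = 1 / (1 + exp(−a(θ − b)))
P(Tomás) = 0.4521  [exponent -0.1922]
P(Ha-eun) = 0.0725  [exponent -2.5482]
Difference = 0.4521 − 0.0725 = 0.3795

0.380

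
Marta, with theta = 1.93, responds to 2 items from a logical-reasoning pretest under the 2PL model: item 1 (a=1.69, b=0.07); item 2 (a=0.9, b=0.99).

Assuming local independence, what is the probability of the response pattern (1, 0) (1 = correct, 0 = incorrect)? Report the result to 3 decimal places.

P(theta) = 1 / (1 + exp(−a(theta − b)))
P_1 = 1/(1+e^{-3.1434}) = 0.9586
P_2 = 1/(1+e^{-0.8460}) = 0.6997
L = P_1 × (1−P_2) = 0.9586 × 0.3003 = 0.28786

0.288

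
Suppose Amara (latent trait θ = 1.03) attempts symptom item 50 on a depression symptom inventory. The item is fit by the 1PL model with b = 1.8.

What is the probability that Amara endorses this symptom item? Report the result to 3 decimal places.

P(θ) = 1 / (1 + exp(−(θ − b)))
Exponent: (1.03 − 1.8) = -0.7700
1/(1 + e^{0.7700}) = 0.3165
P = 0.3165

0.316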